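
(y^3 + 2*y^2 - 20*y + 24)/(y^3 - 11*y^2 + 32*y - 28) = (y + 6)/(y - 7)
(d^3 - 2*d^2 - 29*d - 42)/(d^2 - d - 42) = (d^2 + 5*d + 6)/(d + 6)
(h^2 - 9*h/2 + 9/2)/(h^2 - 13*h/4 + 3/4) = 2*(2*h - 3)/(4*h - 1)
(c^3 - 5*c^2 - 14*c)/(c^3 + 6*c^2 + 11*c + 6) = c*(c - 7)/(c^2 + 4*c + 3)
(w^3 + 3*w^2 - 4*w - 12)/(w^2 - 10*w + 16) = (w^2 + 5*w + 6)/(w - 8)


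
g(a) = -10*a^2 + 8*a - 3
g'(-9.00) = 188.00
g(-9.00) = -885.00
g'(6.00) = -112.00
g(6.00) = -315.00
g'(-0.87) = 25.40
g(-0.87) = -17.53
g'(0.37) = 0.60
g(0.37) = -1.41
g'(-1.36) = 35.20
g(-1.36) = -32.38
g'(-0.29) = 13.80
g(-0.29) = -6.16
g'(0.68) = -5.60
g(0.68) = -2.18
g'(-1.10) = 30.00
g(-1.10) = -23.90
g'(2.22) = -36.40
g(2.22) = -34.52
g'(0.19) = 4.20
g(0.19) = -1.84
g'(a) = 8 - 20*a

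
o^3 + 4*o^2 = o^2*(o + 4)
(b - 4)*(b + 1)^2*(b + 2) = b^4 - 11*b^2 - 18*b - 8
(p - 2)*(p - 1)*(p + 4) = p^3 + p^2 - 10*p + 8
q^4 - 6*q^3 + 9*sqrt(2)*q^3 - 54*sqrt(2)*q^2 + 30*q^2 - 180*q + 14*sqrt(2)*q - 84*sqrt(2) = (q - 6)*(q + sqrt(2))^2*(q + 7*sqrt(2))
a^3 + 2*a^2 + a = a*(a + 1)^2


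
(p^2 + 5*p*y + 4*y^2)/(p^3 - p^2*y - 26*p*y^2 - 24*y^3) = 1/(p - 6*y)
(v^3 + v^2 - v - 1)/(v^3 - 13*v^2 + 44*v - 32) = (v^2 + 2*v + 1)/(v^2 - 12*v + 32)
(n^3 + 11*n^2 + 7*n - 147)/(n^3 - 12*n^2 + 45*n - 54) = (n^2 + 14*n + 49)/(n^2 - 9*n + 18)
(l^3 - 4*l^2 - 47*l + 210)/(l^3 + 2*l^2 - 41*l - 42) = (l - 5)/(l + 1)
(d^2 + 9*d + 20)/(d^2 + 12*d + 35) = (d + 4)/(d + 7)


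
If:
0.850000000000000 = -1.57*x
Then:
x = -0.54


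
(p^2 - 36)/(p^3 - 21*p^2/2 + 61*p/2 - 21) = 2*(p + 6)/(2*p^2 - 9*p + 7)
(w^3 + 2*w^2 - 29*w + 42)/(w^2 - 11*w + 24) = (w^2 + 5*w - 14)/(w - 8)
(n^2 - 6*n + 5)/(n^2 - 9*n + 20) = (n - 1)/(n - 4)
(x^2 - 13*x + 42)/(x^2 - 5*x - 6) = (x - 7)/(x + 1)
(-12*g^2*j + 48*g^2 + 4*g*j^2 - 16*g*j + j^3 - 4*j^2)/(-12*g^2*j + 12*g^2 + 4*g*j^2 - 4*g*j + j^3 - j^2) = (j - 4)/(j - 1)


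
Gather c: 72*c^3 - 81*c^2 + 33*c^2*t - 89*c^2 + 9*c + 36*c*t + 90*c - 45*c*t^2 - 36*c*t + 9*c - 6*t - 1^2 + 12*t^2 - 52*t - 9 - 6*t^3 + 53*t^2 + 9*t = 72*c^3 + c^2*(33*t - 170) + c*(108 - 45*t^2) - 6*t^3 + 65*t^2 - 49*t - 10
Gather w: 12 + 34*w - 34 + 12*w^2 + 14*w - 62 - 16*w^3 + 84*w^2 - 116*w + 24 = -16*w^3 + 96*w^2 - 68*w - 60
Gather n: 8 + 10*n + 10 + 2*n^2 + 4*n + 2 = 2*n^2 + 14*n + 20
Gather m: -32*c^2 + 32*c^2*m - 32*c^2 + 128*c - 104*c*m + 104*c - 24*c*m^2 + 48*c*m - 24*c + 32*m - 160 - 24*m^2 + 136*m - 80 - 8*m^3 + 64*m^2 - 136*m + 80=-64*c^2 + 208*c - 8*m^3 + m^2*(40 - 24*c) + m*(32*c^2 - 56*c + 32) - 160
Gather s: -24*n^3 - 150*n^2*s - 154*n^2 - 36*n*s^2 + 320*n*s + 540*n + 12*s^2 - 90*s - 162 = -24*n^3 - 154*n^2 + 540*n + s^2*(12 - 36*n) + s*(-150*n^2 + 320*n - 90) - 162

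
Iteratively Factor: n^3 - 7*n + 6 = (n - 2)*(n^2 + 2*n - 3) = (n - 2)*(n - 1)*(n + 3)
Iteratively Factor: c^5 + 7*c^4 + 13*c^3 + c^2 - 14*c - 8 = (c + 1)*(c^4 + 6*c^3 + 7*c^2 - 6*c - 8) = (c - 1)*(c + 1)*(c^3 + 7*c^2 + 14*c + 8) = (c - 1)*(c + 1)*(c + 2)*(c^2 + 5*c + 4) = (c - 1)*(c + 1)^2*(c + 2)*(c + 4)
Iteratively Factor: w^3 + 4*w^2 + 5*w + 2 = (w + 1)*(w^2 + 3*w + 2) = (w + 1)*(w + 2)*(w + 1)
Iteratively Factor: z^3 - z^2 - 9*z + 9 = (z - 3)*(z^2 + 2*z - 3) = (z - 3)*(z + 3)*(z - 1)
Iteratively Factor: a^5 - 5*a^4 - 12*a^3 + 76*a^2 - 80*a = (a - 5)*(a^4 - 12*a^2 + 16*a) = (a - 5)*(a - 2)*(a^3 + 2*a^2 - 8*a) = a*(a - 5)*(a - 2)*(a^2 + 2*a - 8) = a*(a - 5)*(a - 2)*(a + 4)*(a - 2)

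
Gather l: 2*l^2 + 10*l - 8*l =2*l^2 + 2*l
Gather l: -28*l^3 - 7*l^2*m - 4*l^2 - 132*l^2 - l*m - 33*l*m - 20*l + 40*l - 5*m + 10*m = -28*l^3 + l^2*(-7*m - 136) + l*(20 - 34*m) + 5*m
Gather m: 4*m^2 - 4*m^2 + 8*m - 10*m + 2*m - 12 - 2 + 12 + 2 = 0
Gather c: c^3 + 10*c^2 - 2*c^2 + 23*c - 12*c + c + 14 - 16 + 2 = c^3 + 8*c^2 + 12*c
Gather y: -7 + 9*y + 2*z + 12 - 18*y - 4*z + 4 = -9*y - 2*z + 9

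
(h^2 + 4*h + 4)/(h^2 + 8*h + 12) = (h + 2)/(h + 6)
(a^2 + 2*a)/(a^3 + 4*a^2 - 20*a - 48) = a/(a^2 + 2*a - 24)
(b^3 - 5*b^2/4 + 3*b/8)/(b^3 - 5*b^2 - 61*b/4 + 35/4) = b*(4*b - 3)/(2*(2*b^2 - 9*b - 35))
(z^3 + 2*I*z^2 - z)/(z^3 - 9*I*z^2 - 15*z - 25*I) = z*(z + I)/(z^2 - 10*I*z - 25)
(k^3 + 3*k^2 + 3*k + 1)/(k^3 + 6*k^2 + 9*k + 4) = (k + 1)/(k + 4)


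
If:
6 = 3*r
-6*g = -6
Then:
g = 1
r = 2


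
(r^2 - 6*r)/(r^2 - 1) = r*(r - 6)/(r^2 - 1)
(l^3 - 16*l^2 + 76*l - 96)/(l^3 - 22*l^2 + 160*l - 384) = (l - 2)/(l - 8)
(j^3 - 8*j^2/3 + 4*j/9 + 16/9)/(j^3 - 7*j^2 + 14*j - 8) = (9*j^2 - 6*j - 8)/(9*(j^2 - 5*j + 4))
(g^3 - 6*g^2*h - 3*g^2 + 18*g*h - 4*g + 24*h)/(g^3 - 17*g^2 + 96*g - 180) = (g^3 - 6*g^2*h - 3*g^2 + 18*g*h - 4*g + 24*h)/(g^3 - 17*g^2 + 96*g - 180)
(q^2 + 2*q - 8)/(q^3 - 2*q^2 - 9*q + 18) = (q + 4)/(q^2 - 9)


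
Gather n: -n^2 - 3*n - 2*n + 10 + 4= -n^2 - 5*n + 14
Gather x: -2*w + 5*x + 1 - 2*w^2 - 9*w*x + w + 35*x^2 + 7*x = -2*w^2 - w + 35*x^2 + x*(12 - 9*w) + 1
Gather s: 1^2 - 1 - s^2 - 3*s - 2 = -s^2 - 3*s - 2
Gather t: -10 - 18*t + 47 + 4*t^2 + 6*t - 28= 4*t^2 - 12*t + 9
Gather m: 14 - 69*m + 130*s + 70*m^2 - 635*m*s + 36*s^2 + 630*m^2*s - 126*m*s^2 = m^2*(630*s + 70) + m*(-126*s^2 - 635*s - 69) + 36*s^2 + 130*s + 14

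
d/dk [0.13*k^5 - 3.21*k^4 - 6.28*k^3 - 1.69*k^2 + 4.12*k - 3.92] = 0.65*k^4 - 12.84*k^3 - 18.84*k^2 - 3.38*k + 4.12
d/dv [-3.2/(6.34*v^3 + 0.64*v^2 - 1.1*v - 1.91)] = (60.864*v^2 + 4.096*v - 3.52)/(6.34*v^3 + 0.64*v^2 - 1.1*v - 1.91)^2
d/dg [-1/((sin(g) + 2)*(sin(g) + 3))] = (2*sin(g) + 5)*cos(g)/((sin(g) + 2)^2*(sin(g) + 3)^2)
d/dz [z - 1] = 1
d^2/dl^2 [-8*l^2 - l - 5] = -16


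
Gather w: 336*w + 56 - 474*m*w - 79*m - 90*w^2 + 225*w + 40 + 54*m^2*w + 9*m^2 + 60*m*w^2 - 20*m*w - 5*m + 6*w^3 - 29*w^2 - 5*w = 9*m^2 - 84*m + 6*w^3 + w^2*(60*m - 119) + w*(54*m^2 - 494*m + 556) + 96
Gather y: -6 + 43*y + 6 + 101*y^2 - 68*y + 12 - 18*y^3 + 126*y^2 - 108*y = -18*y^3 + 227*y^2 - 133*y + 12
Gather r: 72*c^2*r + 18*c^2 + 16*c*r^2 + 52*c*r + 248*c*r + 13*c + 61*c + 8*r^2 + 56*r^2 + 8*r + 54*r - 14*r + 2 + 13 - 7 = 18*c^2 + 74*c + r^2*(16*c + 64) + r*(72*c^2 + 300*c + 48) + 8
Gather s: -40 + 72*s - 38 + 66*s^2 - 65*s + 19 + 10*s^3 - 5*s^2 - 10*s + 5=10*s^3 + 61*s^2 - 3*s - 54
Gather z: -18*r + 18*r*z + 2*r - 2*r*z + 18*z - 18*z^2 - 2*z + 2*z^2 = -16*r - 16*z^2 + z*(16*r + 16)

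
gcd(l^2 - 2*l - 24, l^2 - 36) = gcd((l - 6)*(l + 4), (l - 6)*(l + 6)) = l - 6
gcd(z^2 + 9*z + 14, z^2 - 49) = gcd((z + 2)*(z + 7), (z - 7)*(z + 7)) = z + 7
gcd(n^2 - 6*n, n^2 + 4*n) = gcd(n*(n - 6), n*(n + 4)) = n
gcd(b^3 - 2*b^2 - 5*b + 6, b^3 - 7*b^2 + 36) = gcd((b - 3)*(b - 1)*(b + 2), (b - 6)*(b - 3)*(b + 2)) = b^2 - b - 6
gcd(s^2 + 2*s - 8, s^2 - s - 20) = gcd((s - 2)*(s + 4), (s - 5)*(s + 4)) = s + 4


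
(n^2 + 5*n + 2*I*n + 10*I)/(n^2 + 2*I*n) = (n + 5)/n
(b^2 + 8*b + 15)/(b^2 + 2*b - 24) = (b^2 + 8*b + 15)/(b^2 + 2*b - 24)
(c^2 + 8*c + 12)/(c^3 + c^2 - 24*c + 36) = (c + 2)/(c^2 - 5*c + 6)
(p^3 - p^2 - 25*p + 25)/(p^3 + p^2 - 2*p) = (p^2 - 25)/(p*(p + 2))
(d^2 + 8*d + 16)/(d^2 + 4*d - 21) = (d^2 + 8*d + 16)/(d^2 + 4*d - 21)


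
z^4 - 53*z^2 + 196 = (z - 7)*(z - 2)*(z + 2)*(z + 7)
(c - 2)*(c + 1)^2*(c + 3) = c^4 + 3*c^3 - 3*c^2 - 11*c - 6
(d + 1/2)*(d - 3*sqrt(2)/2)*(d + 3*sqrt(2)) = d^3 + d^2/2 + 3*sqrt(2)*d^2/2 - 9*d + 3*sqrt(2)*d/4 - 9/2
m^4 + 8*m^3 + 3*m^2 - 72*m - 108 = (m - 3)*(m + 2)*(m + 3)*(m + 6)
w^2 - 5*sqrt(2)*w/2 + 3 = (w - 3*sqrt(2)/2)*(w - sqrt(2))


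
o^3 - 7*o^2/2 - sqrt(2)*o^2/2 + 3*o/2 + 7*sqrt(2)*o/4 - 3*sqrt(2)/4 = (o - 3)*(o - 1/2)*(o - sqrt(2)/2)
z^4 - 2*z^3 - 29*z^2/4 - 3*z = z*(z - 4)*(z + 1/2)*(z + 3/2)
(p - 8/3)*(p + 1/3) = p^2 - 7*p/3 - 8/9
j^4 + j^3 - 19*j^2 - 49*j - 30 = (j - 5)*(j + 1)*(j + 2)*(j + 3)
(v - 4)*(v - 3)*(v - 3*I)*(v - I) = v^4 - 7*v^3 - 4*I*v^3 + 9*v^2 + 28*I*v^2 + 21*v - 48*I*v - 36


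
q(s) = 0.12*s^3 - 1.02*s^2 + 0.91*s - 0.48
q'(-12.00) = 77.23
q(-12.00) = -365.64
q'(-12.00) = 77.23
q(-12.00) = -365.64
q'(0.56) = -0.12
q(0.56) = -0.27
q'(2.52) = -1.94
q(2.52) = -2.74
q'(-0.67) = 2.44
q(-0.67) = -1.58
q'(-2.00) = 6.43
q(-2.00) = -7.34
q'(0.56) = -0.12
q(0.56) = -0.27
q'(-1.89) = 6.05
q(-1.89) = -6.65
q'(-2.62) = 8.73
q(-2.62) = -12.02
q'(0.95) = -0.70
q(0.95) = -0.43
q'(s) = 0.36*s^2 - 2.04*s + 0.91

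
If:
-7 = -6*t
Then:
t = 7/6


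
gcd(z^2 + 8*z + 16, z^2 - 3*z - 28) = z + 4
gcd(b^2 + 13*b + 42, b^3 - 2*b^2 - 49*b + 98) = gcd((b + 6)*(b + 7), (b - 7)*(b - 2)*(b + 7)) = b + 7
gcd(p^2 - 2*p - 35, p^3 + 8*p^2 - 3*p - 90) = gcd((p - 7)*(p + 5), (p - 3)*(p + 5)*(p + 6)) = p + 5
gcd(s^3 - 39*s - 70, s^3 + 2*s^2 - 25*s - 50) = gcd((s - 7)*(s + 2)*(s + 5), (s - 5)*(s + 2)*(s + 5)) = s^2 + 7*s + 10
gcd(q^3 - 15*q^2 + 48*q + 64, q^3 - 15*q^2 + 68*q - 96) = q - 8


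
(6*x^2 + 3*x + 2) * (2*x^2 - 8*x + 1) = 12*x^4 - 42*x^3 - 14*x^2 - 13*x + 2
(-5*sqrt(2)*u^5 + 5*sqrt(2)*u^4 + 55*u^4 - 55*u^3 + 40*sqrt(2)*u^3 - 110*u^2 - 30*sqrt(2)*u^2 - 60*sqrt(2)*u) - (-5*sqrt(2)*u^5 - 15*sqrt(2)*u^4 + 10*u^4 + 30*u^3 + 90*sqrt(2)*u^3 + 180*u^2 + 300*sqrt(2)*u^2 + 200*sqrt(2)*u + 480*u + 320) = 20*sqrt(2)*u^4 + 45*u^4 - 85*u^3 - 50*sqrt(2)*u^3 - 330*sqrt(2)*u^2 - 290*u^2 - 480*u - 260*sqrt(2)*u - 320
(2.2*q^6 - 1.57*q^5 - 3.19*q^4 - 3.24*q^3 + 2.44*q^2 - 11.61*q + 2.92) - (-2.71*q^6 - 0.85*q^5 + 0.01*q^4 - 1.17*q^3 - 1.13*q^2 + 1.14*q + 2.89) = 4.91*q^6 - 0.72*q^5 - 3.2*q^4 - 2.07*q^3 + 3.57*q^2 - 12.75*q + 0.0299999999999998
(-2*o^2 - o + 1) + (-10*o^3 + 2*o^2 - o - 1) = -10*o^3 - 2*o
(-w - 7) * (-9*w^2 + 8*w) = 9*w^3 + 55*w^2 - 56*w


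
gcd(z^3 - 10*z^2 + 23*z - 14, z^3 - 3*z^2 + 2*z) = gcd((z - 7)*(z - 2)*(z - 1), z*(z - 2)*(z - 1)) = z^2 - 3*z + 2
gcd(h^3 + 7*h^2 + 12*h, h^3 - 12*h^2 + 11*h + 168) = h + 3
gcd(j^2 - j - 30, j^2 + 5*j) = j + 5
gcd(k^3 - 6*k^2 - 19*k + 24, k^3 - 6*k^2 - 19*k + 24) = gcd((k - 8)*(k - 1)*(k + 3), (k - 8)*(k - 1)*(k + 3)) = k^3 - 6*k^2 - 19*k + 24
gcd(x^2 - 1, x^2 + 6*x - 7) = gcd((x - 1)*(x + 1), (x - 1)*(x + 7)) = x - 1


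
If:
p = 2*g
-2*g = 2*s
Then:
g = -s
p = -2*s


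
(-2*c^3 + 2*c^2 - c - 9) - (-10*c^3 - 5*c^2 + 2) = 8*c^3 + 7*c^2 - c - 11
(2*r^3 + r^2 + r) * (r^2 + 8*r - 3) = 2*r^5 + 17*r^4 + 3*r^3 + 5*r^2 - 3*r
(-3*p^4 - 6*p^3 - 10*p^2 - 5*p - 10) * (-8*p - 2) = 24*p^5 + 54*p^4 + 92*p^3 + 60*p^2 + 90*p + 20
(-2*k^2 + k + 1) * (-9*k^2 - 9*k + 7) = 18*k^4 + 9*k^3 - 32*k^2 - 2*k + 7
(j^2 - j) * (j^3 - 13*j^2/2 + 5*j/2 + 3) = j^5 - 15*j^4/2 + 9*j^3 + j^2/2 - 3*j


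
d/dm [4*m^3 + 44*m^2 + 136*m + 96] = 12*m^2 + 88*m + 136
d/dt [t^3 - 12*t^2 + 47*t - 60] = 3*t^2 - 24*t + 47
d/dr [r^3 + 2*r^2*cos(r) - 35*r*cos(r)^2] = -2*r^2*sin(r) + 3*r^2 + 35*r*sin(2*r) + 4*r*cos(r) - 35*cos(r)^2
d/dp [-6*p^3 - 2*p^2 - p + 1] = -18*p^2 - 4*p - 1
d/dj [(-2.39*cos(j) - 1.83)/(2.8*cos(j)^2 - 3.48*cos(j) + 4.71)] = (-6.692*cos(j)^2 - 10.248*cos(j) + 17.6253)*sin(j)/(7.84*cos(j)^4 - 19.488*cos(j)^3 + 38.4864*cos(j)^2 - 32.7816*cos(j) + 22.1841)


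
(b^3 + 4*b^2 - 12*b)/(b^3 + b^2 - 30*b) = (b - 2)/(b - 5)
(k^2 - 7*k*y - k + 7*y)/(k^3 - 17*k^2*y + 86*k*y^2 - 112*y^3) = (k - 1)/(k^2 - 10*k*y + 16*y^2)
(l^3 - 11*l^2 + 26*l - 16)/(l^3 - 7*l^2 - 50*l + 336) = (l^2 - 3*l + 2)/(l^2 + l - 42)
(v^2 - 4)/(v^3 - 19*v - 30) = (v - 2)/(v^2 - 2*v - 15)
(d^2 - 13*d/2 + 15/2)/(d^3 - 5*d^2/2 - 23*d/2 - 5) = (2*d - 3)/(2*d^2 + 5*d + 2)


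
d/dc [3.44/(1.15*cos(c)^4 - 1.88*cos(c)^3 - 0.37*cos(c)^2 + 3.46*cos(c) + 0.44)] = (15.824*cos(c)^3 - 19.4016*cos(c)^2 - 2.5456*cos(c) + 11.9024)*sin(c)/(1.15*cos(c)^4 - 1.88*cos(c)^3 - 0.37*cos(c)^2 + 3.46*cos(c) + 0.44)^2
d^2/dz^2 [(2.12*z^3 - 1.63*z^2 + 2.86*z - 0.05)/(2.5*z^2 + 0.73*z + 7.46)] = (1.4210854715202e-14*z^5 - 1.4210854715202e-14*z^4 - 35.1170040000001*z^3 + 249.792576*z^2 + 387.306852*z - 210.762482)/(15.625*z^6 + 13.6875*z^5 + 143.87175*z^4 + 82.076017*z^3 + 429.313302*z^2 + 121.877004*z + 415.160936)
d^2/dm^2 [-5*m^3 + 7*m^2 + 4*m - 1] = 14 - 30*m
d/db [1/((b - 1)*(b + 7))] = 2*(-b - 3)/(b^4 + 12*b^3 + 22*b^2 - 84*b + 49)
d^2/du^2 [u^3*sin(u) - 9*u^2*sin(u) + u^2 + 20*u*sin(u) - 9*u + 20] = -u^3*sin(u) + 9*u^2*sin(u) + 6*u^2*cos(u) - 14*u*sin(u) - 36*u*cos(u) - 18*sin(u) + 40*cos(u) + 2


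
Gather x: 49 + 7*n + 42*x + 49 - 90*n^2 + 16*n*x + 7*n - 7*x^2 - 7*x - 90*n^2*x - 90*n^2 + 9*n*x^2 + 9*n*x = -180*n^2 + 14*n + x^2*(9*n - 7) + x*(-90*n^2 + 25*n + 35) + 98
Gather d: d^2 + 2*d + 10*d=d^2 + 12*d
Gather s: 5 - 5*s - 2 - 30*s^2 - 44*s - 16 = -30*s^2 - 49*s - 13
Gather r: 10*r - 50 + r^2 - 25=r^2 + 10*r - 75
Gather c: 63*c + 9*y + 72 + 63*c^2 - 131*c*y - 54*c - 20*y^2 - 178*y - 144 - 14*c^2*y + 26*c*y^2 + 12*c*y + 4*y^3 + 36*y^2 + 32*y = c^2*(63 - 14*y) + c*(26*y^2 - 119*y + 9) + 4*y^3 + 16*y^2 - 137*y - 72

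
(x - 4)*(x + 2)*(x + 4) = x^3 + 2*x^2 - 16*x - 32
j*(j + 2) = j^2 + 2*j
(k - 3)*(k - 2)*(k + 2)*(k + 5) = k^4 + 2*k^3 - 19*k^2 - 8*k + 60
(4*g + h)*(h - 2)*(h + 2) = 4*g*h^2 - 16*g + h^3 - 4*h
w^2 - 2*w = w*(w - 2)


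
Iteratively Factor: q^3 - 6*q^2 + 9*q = (q - 3)*(q^2 - 3*q) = q*(q - 3)*(q - 3)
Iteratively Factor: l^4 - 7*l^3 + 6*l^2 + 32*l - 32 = (l + 2)*(l^3 - 9*l^2 + 24*l - 16) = (l - 4)*(l + 2)*(l^2 - 5*l + 4) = (l - 4)^2*(l + 2)*(l - 1)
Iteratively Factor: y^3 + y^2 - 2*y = (y - 1)*(y^2 + 2*y) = (y - 1)*(y + 2)*(y)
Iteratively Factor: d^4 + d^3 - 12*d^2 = (d - 3)*(d^3 + 4*d^2) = d*(d - 3)*(d^2 + 4*d) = d*(d - 3)*(d + 4)*(d)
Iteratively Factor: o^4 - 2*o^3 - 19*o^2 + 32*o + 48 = (o - 3)*(o^3 + o^2 - 16*o - 16) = (o - 4)*(o - 3)*(o^2 + 5*o + 4) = (o - 4)*(o - 3)*(o + 1)*(o + 4)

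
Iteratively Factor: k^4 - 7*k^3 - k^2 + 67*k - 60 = (k + 3)*(k^3 - 10*k^2 + 29*k - 20) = (k - 5)*(k + 3)*(k^2 - 5*k + 4) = (k - 5)*(k - 1)*(k + 3)*(k - 4)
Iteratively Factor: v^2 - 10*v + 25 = (v - 5)*(v - 5)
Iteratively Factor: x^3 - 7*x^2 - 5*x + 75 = (x + 3)*(x^2 - 10*x + 25) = (x - 5)*(x + 3)*(x - 5)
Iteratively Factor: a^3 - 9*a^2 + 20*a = (a)*(a^2 - 9*a + 20) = a*(a - 4)*(a - 5)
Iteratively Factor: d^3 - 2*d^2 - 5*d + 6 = (d - 1)*(d^2 - d - 6) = (d - 3)*(d - 1)*(d + 2)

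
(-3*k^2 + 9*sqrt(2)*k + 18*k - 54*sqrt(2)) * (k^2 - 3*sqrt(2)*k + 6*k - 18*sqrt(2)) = -3*k^4 + 18*sqrt(2)*k^3 + 54*k^2 - 648*sqrt(2)*k + 1944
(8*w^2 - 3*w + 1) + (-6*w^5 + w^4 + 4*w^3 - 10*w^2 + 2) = -6*w^5 + w^4 + 4*w^3 - 2*w^2 - 3*w + 3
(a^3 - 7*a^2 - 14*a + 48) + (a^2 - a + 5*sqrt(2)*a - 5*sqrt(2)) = a^3 - 6*a^2 - 15*a + 5*sqrt(2)*a - 5*sqrt(2) + 48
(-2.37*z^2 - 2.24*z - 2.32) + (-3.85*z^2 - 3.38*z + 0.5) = -6.22*z^2 - 5.62*z - 1.82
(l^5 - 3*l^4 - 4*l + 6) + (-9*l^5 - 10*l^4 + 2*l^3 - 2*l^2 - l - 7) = -8*l^5 - 13*l^4 + 2*l^3 - 2*l^2 - 5*l - 1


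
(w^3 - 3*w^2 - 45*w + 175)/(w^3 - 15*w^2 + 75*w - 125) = (w + 7)/(w - 5)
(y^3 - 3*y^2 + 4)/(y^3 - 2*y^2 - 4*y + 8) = (y + 1)/(y + 2)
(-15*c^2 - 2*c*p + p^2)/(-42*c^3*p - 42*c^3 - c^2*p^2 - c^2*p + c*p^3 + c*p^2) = (15*c^2 + 2*c*p - p^2)/(c*(42*c^2*p + 42*c^2 + c*p^2 + c*p - p^3 - p^2))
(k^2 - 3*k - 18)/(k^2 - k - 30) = (k + 3)/(k + 5)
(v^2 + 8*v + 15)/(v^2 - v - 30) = (v + 3)/(v - 6)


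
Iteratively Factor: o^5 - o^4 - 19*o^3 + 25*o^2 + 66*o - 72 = (o + 2)*(o^4 - 3*o^3 - 13*o^2 + 51*o - 36) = (o - 3)*(o + 2)*(o^3 - 13*o + 12) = (o - 3)*(o + 2)*(o + 4)*(o^2 - 4*o + 3) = (o - 3)*(o - 1)*(o + 2)*(o + 4)*(o - 3)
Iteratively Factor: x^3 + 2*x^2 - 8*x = (x + 4)*(x^2 - 2*x) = (x - 2)*(x + 4)*(x)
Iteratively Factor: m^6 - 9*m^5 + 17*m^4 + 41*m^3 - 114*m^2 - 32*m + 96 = (m + 2)*(m^5 - 11*m^4 + 39*m^3 - 37*m^2 - 40*m + 48) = (m - 1)*(m + 2)*(m^4 - 10*m^3 + 29*m^2 - 8*m - 48) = (m - 4)*(m - 1)*(m + 2)*(m^3 - 6*m^2 + 5*m + 12) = (m - 4)*(m - 3)*(m - 1)*(m + 2)*(m^2 - 3*m - 4) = (m - 4)*(m - 3)*(m - 1)*(m + 1)*(m + 2)*(m - 4)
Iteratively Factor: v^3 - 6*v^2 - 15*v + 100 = (v - 5)*(v^2 - v - 20) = (v - 5)^2*(v + 4)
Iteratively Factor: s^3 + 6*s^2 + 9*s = (s + 3)*(s^2 + 3*s) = s*(s + 3)*(s + 3)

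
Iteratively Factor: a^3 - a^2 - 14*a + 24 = (a + 4)*(a^2 - 5*a + 6) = (a - 3)*(a + 4)*(a - 2)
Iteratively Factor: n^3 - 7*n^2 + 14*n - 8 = (n - 1)*(n^2 - 6*n + 8) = (n - 2)*(n - 1)*(n - 4)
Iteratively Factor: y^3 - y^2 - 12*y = (y - 4)*(y^2 + 3*y) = y*(y - 4)*(y + 3)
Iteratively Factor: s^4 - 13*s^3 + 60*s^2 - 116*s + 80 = (s - 2)*(s^3 - 11*s^2 + 38*s - 40) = (s - 4)*(s - 2)*(s^2 - 7*s + 10) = (s - 4)*(s - 2)^2*(s - 5)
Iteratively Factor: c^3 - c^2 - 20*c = (c)*(c^2 - c - 20) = c*(c + 4)*(c - 5)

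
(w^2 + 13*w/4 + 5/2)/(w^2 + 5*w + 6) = (w + 5/4)/(w + 3)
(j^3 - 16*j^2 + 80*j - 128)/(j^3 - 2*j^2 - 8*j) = (j^2 - 12*j + 32)/(j*(j + 2))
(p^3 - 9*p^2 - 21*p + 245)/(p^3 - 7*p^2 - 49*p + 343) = (p + 5)/(p + 7)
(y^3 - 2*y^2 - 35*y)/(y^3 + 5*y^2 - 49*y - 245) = y/(y + 7)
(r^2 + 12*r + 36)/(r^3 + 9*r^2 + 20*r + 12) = (r + 6)/(r^2 + 3*r + 2)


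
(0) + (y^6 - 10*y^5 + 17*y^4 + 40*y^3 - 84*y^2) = y^6 - 10*y^5 + 17*y^4 + 40*y^3 - 84*y^2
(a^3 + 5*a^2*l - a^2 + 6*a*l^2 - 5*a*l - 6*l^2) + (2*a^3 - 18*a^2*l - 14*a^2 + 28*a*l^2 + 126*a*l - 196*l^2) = 3*a^3 - 13*a^2*l - 15*a^2 + 34*a*l^2 + 121*a*l - 202*l^2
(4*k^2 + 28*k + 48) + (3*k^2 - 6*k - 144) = 7*k^2 + 22*k - 96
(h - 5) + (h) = 2*h - 5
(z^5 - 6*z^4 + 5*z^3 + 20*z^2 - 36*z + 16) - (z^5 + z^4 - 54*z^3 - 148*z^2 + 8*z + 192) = -7*z^4 + 59*z^3 + 168*z^2 - 44*z - 176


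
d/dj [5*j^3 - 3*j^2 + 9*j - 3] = 15*j^2 - 6*j + 9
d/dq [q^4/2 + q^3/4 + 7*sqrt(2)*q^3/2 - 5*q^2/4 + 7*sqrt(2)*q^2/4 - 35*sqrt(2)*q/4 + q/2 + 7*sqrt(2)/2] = 2*q^3 + 3*q^2/4 + 21*sqrt(2)*q^2/2 - 5*q/2 + 7*sqrt(2)*q/2 - 35*sqrt(2)/4 + 1/2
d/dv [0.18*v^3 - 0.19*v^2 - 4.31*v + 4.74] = 0.54*v^2 - 0.38*v - 4.31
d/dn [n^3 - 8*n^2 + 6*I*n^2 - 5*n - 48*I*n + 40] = 3*n^2 + n*(-16 + 12*I) - 5 - 48*I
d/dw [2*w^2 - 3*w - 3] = 4*w - 3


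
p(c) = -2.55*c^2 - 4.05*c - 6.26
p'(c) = -5.1*c - 4.05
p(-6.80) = -96.63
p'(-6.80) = 30.63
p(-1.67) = -6.61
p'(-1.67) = 4.47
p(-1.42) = -5.65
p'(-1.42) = 3.19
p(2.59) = -33.86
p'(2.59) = -17.26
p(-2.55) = -12.51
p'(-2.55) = 8.96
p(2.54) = -33.00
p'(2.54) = -17.00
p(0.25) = -7.43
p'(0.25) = -5.32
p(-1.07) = -4.85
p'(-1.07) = 1.41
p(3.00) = -41.36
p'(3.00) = -19.35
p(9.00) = -249.26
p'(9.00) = -49.95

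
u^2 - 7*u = u*(u - 7)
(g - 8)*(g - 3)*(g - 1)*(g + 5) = g^4 - 7*g^3 - 25*g^2 + 151*g - 120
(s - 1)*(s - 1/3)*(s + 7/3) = s^3 + s^2 - 25*s/9 + 7/9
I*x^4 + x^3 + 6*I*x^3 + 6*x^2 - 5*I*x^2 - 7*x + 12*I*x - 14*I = (x + 7)*(x - 2*I)*(x + I)*(I*x - I)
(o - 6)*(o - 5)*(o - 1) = o^3 - 12*o^2 + 41*o - 30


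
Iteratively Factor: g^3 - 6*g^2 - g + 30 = (g - 3)*(g^2 - 3*g - 10) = (g - 5)*(g - 3)*(g + 2)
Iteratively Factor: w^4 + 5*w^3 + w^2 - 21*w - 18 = (w + 3)*(w^3 + 2*w^2 - 5*w - 6) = (w + 1)*(w + 3)*(w^2 + w - 6) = (w + 1)*(w + 3)^2*(w - 2)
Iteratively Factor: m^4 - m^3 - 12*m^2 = (m)*(m^3 - m^2 - 12*m) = m*(m + 3)*(m^2 - 4*m) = m*(m - 4)*(m + 3)*(m)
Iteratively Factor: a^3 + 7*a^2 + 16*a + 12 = (a + 3)*(a^2 + 4*a + 4) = (a + 2)*(a + 3)*(a + 2)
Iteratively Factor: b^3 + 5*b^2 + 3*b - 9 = (b + 3)*(b^2 + 2*b - 3) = (b - 1)*(b + 3)*(b + 3)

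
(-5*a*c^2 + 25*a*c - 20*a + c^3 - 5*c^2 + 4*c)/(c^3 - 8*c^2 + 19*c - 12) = (-5*a + c)/(c - 3)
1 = 1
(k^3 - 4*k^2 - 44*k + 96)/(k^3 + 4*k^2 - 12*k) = (k - 8)/k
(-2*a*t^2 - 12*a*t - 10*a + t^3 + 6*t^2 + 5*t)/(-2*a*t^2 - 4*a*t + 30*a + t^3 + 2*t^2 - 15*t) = (t + 1)/(t - 3)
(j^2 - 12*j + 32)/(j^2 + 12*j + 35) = (j^2 - 12*j + 32)/(j^2 + 12*j + 35)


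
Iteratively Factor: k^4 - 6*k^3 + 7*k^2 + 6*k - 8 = (k - 1)*(k^3 - 5*k^2 + 2*k + 8) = (k - 4)*(k - 1)*(k^2 - k - 2) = (k - 4)*(k - 1)*(k + 1)*(k - 2)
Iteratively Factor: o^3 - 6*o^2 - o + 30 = (o - 5)*(o^2 - o - 6) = (o - 5)*(o - 3)*(o + 2)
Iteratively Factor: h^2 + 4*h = (h + 4)*(h)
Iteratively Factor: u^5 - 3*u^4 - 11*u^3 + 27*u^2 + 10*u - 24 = (u - 1)*(u^4 - 2*u^3 - 13*u^2 + 14*u + 24) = (u - 2)*(u - 1)*(u^3 - 13*u - 12) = (u - 4)*(u - 2)*(u - 1)*(u^2 + 4*u + 3) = (u - 4)*(u - 2)*(u - 1)*(u + 1)*(u + 3)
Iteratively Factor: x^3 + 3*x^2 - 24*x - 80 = (x - 5)*(x^2 + 8*x + 16) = (x - 5)*(x + 4)*(x + 4)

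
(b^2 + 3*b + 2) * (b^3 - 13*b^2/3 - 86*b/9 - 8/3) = b^5 - 4*b^4/3 - 185*b^3/9 - 40*b^2 - 244*b/9 - 16/3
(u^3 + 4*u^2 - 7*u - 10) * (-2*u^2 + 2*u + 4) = -2*u^5 - 6*u^4 + 26*u^3 + 22*u^2 - 48*u - 40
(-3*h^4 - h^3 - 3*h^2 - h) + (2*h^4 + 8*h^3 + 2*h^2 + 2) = -h^4 + 7*h^3 - h^2 - h + 2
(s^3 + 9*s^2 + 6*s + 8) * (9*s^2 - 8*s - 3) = 9*s^5 + 73*s^4 - 21*s^3 - 3*s^2 - 82*s - 24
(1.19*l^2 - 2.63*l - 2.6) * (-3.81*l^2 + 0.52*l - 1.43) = -4.5339*l^4 + 10.6391*l^3 + 6.8367*l^2 + 2.4089*l + 3.718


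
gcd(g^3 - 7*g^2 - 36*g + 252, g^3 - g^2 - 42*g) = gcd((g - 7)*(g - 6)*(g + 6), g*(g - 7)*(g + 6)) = g^2 - g - 42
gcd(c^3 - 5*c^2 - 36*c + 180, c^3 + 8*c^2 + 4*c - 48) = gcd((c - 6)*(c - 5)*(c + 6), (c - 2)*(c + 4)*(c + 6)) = c + 6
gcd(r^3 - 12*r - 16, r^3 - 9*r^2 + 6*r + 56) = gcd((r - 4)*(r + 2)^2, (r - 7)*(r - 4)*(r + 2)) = r^2 - 2*r - 8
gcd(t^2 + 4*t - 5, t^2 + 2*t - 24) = 1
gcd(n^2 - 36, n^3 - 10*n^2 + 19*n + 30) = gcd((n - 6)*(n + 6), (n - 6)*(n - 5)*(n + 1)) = n - 6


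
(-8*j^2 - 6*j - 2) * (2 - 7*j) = 56*j^3 + 26*j^2 + 2*j - 4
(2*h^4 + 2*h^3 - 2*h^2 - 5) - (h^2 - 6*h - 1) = 2*h^4 + 2*h^3 - 3*h^2 + 6*h - 4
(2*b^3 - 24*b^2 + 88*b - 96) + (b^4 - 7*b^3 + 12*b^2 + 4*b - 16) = b^4 - 5*b^3 - 12*b^2 + 92*b - 112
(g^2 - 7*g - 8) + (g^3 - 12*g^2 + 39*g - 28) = g^3 - 11*g^2 + 32*g - 36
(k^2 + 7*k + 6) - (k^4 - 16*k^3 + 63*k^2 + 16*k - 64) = -k^4 + 16*k^3 - 62*k^2 - 9*k + 70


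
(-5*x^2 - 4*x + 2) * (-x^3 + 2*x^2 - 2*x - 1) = 5*x^5 - 6*x^4 + 17*x^2 - 2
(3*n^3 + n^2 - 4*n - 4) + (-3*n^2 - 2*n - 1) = 3*n^3 - 2*n^2 - 6*n - 5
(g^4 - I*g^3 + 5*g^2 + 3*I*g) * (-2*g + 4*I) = -2*g^5 + 6*I*g^4 - 6*g^3 + 14*I*g^2 - 12*g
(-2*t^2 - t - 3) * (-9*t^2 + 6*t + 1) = 18*t^4 - 3*t^3 + 19*t^2 - 19*t - 3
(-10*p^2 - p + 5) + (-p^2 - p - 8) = -11*p^2 - 2*p - 3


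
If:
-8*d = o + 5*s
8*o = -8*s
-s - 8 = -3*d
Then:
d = 8/5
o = 16/5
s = -16/5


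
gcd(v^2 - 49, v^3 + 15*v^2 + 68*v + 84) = v + 7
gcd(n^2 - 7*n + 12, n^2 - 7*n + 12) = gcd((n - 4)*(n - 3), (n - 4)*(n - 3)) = n^2 - 7*n + 12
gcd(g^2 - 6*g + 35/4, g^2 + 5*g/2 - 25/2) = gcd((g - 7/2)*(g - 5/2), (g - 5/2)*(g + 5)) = g - 5/2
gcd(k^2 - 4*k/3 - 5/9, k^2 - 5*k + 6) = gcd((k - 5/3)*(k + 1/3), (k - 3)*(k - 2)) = 1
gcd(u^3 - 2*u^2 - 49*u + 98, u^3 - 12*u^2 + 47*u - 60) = 1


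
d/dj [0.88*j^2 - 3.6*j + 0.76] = 1.76*j - 3.6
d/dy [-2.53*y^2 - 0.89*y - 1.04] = -5.06*y - 0.89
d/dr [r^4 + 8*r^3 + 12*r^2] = 4*r*(r^2 + 6*r + 6)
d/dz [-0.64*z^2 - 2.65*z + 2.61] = -1.28*z - 2.65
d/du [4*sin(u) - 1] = 4*cos(u)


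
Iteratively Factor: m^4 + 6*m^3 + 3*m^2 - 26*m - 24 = (m - 2)*(m^3 + 8*m^2 + 19*m + 12) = (m - 2)*(m + 4)*(m^2 + 4*m + 3) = (m - 2)*(m + 1)*(m + 4)*(m + 3)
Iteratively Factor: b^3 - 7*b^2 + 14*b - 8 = (b - 1)*(b^2 - 6*b + 8) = (b - 2)*(b - 1)*(b - 4)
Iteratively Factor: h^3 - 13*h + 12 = (h - 3)*(h^2 + 3*h - 4) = (h - 3)*(h + 4)*(h - 1)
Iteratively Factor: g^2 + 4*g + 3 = (g + 1)*(g + 3)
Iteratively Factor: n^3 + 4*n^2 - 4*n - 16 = (n - 2)*(n^2 + 6*n + 8) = (n - 2)*(n + 4)*(n + 2)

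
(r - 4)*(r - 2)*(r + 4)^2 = r^4 + 2*r^3 - 24*r^2 - 32*r + 128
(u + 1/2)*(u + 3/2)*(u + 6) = u^3 + 8*u^2 + 51*u/4 + 9/2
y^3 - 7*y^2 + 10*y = y*(y - 5)*(y - 2)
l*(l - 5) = l^2 - 5*l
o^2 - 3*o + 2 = (o - 2)*(o - 1)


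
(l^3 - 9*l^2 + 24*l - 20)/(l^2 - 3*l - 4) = (-l^3 + 9*l^2 - 24*l + 20)/(-l^2 + 3*l + 4)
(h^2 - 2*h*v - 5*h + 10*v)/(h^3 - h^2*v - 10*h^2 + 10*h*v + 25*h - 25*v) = (-h + 2*v)/(-h^2 + h*v + 5*h - 5*v)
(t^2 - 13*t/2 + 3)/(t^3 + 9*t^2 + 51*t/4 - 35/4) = 2*(t - 6)/(2*t^2 + 19*t + 35)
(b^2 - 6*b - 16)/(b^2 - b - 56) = (b + 2)/(b + 7)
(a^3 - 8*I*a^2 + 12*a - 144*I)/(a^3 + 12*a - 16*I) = (a^2 - 12*I*a - 36)/(a^2 - 4*I*a - 4)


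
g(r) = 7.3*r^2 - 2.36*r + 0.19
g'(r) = 14.6*r - 2.36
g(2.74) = 48.53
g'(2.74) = 37.64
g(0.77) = 2.70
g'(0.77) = 8.88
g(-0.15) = 0.71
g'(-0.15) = -4.55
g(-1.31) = 15.81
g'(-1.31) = -21.49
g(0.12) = 0.01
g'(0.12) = -0.61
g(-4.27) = 143.37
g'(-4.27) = -64.70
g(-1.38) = 17.35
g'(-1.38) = -22.51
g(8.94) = 562.53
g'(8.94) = 128.16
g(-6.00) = 277.15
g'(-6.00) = -89.96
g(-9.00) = 612.73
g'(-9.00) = -133.76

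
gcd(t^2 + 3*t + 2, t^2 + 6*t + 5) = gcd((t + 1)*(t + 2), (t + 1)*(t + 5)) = t + 1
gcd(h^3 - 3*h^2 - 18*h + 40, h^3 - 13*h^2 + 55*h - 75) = h - 5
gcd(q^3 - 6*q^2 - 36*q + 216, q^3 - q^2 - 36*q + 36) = q^2 - 36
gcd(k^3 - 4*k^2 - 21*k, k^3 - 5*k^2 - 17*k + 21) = k^2 - 4*k - 21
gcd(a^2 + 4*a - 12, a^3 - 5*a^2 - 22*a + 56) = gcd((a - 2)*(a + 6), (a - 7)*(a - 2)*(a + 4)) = a - 2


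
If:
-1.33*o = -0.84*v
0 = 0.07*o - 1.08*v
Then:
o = 0.00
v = 0.00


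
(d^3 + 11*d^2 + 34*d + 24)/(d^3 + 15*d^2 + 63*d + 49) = (d^2 + 10*d + 24)/(d^2 + 14*d + 49)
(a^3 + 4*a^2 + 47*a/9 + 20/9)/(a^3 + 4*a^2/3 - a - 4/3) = (a + 5/3)/(a - 1)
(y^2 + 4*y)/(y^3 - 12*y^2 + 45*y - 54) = y*(y + 4)/(y^3 - 12*y^2 + 45*y - 54)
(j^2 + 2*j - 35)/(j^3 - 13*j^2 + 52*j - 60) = (j + 7)/(j^2 - 8*j + 12)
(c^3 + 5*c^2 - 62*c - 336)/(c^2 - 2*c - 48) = c + 7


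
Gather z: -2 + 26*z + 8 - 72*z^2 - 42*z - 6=-72*z^2 - 16*z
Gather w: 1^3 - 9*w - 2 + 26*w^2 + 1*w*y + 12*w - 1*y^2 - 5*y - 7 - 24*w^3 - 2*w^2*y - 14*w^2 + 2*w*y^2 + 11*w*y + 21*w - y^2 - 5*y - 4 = -24*w^3 + w^2*(12 - 2*y) + w*(2*y^2 + 12*y + 24) - 2*y^2 - 10*y - 12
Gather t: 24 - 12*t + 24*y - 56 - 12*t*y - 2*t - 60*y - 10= t*(-12*y - 14) - 36*y - 42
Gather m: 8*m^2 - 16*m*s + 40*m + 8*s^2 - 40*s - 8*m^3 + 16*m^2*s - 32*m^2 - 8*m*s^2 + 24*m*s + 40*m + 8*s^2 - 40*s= -8*m^3 + m^2*(16*s - 24) + m*(-8*s^2 + 8*s + 80) + 16*s^2 - 80*s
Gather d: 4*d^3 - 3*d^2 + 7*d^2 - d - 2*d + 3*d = 4*d^3 + 4*d^2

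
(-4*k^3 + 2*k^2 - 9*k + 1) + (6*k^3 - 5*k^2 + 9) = 2*k^3 - 3*k^2 - 9*k + 10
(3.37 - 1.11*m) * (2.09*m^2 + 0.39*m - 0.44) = -2.3199*m^3 + 6.6104*m^2 + 1.8027*m - 1.4828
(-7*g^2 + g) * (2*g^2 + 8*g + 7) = -14*g^4 - 54*g^3 - 41*g^2 + 7*g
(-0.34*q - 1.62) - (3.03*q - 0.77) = -3.37*q - 0.85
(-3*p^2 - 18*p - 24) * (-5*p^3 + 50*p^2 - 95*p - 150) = 15*p^5 - 60*p^4 - 495*p^3 + 960*p^2 + 4980*p + 3600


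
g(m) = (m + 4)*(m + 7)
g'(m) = 2*m + 11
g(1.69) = 49.45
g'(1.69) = 14.38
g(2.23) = 57.50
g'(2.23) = 15.46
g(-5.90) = -2.09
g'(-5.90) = -0.80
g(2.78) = 66.31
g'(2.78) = 16.56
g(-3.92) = 0.25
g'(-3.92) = 3.16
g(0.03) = 28.33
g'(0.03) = 11.06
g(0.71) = 36.31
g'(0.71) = 12.42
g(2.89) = 68.14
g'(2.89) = 16.78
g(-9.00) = 10.00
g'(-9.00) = -7.00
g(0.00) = 28.00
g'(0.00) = 11.00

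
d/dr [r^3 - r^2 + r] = 3*r^2 - 2*r + 1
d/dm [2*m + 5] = 2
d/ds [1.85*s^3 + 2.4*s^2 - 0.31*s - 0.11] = 5.55*s^2 + 4.8*s - 0.31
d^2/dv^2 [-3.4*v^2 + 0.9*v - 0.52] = -6.80000000000000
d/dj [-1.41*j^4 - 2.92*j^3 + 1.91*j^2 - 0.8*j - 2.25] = -5.64*j^3 - 8.76*j^2 + 3.82*j - 0.8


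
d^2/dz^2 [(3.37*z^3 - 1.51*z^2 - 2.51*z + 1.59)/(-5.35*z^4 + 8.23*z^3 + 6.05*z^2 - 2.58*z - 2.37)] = (-192.91565*z^9 + 259.31985*z^8 - 191.27748*z^7 - 1389.336922*z^6 + 2978.926026*z^5 - 879.915792000001*z^4 - 1382.686154*z^3 + 689.066856*z^2 + 65.195298*z - 80.496036)/(153.130375*z^12 - 706.689525*z^11 + 567.61467*z^10 + 1262.403533*z^9 - 1119.968175*z^8 - 1506.625689*z^7 + 677.477584*z^6 + 1023.270624*z^5 - 72.357588*z^4 - 343.467729*z^3 - 54.619731*z^2 + 43.474806*z + 13.312053)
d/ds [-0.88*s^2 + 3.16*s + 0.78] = 3.16 - 1.76*s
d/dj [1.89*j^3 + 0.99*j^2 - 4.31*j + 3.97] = 5.67*j^2 + 1.98*j - 4.31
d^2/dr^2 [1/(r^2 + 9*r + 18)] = 2*(-r^2 - 9*r + (2*r + 9)^2 - 18)/(r^2 + 9*r + 18)^3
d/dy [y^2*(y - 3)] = 3*y*(y - 2)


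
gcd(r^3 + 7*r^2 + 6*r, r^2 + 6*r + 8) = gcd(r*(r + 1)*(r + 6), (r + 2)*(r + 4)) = 1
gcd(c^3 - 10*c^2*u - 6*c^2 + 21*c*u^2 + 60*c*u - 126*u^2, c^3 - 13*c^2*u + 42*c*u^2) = -c + 7*u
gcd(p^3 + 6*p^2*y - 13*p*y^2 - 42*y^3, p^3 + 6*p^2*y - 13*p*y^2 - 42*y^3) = -p^3 - 6*p^2*y + 13*p*y^2 + 42*y^3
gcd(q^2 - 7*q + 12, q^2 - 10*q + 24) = q - 4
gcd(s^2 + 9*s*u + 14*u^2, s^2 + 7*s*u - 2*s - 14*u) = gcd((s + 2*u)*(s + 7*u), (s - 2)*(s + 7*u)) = s + 7*u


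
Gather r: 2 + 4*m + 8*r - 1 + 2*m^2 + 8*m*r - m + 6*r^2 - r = 2*m^2 + 3*m + 6*r^2 + r*(8*m + 7) + 1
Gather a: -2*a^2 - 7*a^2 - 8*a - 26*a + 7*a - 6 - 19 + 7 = -9*a^2 - 27*a - 18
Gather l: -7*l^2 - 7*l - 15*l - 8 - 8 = -7*l^2 - 22*l - 16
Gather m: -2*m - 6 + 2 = -2*m - 4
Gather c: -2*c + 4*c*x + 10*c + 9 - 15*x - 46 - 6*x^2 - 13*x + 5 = c*(4*x + 8) - 6*x^2 - 28*x - 32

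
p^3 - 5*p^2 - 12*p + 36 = (p - 6)*(p - 2)*(p + 3)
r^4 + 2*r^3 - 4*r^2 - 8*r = r*(r - 2)*(r + 2)^2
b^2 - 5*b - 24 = (b - 8)*(b + 3)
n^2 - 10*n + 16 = (n - 8)*(n - 2)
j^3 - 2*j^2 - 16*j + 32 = (j - 4)*(j - 2)*(j + 4)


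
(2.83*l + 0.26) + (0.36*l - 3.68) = 3.19*l - 3.42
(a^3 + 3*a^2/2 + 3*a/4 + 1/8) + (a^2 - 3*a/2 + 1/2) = a^3 + 5*a^2/2 - 3*a/4 + 5/8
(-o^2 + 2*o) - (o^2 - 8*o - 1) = -2*o^2 + 10*o + 1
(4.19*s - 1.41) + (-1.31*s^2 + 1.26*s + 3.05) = -1.31*s^2 + 5.45*s + 1.64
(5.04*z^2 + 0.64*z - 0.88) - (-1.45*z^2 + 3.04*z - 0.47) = 6.49*z^2 - 2.4*z - 0.41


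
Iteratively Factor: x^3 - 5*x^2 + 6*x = (x - 3)*(x^2 - 2*x) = x*(x - 3)*(x - 2)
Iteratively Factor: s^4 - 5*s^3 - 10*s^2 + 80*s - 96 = (s + 4)*(s^3 - 9*s^2 + 26*s - 24) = (s - 2)*(s + 4)*(s^2 - 7*s + 12) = (s - 4)*(s - 2)*(s + 4)*(s - 3)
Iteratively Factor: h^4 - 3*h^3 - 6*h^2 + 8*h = (h - 4)*(h^3 + h^2 - 2*h) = h*(h - 4)*(h^2 + h - 2) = h*(h - 4)*(h + 2)*(h - 1)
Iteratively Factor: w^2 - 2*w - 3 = (w - 3)*(w + 1)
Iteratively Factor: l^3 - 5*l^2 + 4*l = (l - 4)*(l^2 - l) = l*(l - 4)*(l - 1)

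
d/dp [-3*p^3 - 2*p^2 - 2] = p*(-9*p - 4)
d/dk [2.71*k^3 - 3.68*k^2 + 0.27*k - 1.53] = 8.13*k^2 - 7.36*k + 0.27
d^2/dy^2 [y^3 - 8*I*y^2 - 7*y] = 6*y - 16*I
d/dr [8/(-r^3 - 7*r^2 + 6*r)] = 8*(3*r^2 + 14*r - 6)/(r^2*(r^2 + 7*r - 6)^2)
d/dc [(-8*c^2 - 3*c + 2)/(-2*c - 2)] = (8*c^2 + 16*c + 5)/(2*(c^2 + 2*c + 1))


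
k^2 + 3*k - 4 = (k - 1)*(k + 4)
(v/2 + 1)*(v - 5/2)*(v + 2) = v^3/2 + 3*v^2/4 - 3*v - 5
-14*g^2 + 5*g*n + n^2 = (-2*g + n)*(7*g + n)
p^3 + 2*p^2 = p^2*(p + 2)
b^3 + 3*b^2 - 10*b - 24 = (b - 3)*(b + 2)*(b + 4)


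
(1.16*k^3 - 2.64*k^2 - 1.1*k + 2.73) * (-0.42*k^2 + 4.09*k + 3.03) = -0.4872*k^5 + 5.8532*k^4 - 6.8208*k^3 - 13.6448*k^2 + 7.8327*k + 8.2719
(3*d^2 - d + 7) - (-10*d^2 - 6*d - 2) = 13*d^2 + 5*d + 9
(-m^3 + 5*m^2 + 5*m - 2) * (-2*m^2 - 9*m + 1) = 2*m^5 - m^4 - 56*m^3 - 36*m^2 + 23*m - 2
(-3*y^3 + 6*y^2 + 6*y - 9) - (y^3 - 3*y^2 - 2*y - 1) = -4*y^3 + 9*y^2 + 8*y - 8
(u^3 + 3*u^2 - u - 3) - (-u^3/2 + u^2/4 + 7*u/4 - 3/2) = 3*u^3/2 + 11*u^2/4 - 11*u/4 - 3/2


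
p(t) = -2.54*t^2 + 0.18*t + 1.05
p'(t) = 0.18 - 5.08*t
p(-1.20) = -2.82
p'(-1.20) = 6.28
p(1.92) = -7.97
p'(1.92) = -9.57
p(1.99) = -8.65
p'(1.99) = -9.93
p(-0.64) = -0.11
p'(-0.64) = 3.43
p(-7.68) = -150.15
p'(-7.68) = 39.19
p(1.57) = -4.93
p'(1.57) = -7.80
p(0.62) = 0.19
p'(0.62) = -2.97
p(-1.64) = -6.08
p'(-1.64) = 8.51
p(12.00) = -362.55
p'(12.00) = -60.78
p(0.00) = 1.05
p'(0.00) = 0.18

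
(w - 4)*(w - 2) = w^2 - 6*w + 8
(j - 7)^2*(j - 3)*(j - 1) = j^4 - 18*j^3 + 108*j^2 - 238*j + 147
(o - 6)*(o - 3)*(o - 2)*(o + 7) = o^4 - 4*o^3 - 41*o^2 + 216*o - 252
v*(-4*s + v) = -4*s*v + v^2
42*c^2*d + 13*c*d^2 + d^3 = d*(6*c + d)*(7*c + d)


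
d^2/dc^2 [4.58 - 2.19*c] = 0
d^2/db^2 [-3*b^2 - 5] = -6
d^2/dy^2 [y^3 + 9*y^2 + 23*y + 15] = 6*y + 18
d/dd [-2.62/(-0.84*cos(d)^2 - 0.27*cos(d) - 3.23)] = (4.4016*cos(d) + 0.7074)*sin(d)/(0.84*cos(d)^2 + 0.27*cos(d) + 3.23)^2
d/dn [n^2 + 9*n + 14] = 2*n + 9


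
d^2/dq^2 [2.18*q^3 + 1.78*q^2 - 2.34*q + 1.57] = 13.08*q + 3.56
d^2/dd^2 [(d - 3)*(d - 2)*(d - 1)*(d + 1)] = 12*d^2 - 30*d + 10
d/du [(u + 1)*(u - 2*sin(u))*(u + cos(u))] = -(u + 1)*(u - 2*sin(u))*(sin(u) - 1) - (u + 1)*(u + cos(u))*(2*cos(u) - 1) + (u - 2*sin(u))*(u + cos(u))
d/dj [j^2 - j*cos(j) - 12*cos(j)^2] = j*sin(j) + 2*j + 12*sin(2*j) - cos(j)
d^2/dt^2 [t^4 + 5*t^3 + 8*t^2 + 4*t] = 12*t^2 + 30*t + 16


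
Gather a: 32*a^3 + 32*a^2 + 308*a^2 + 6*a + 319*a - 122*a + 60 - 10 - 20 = 32*a^3 + 340*a^2 + 203*a + 30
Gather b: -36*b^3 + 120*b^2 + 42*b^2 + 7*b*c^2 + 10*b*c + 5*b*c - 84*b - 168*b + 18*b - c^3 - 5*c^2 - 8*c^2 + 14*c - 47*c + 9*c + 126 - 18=-36*b^3 + 162*b^2 + b*(7*c^2 + 15*c - 234) - c^3 - 13*c^2 - 24*c + 108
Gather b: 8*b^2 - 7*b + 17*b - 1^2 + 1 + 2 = 8*b^2 + 10*b + 2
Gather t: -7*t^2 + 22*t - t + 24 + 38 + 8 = -7*t^2 + 21*t + 70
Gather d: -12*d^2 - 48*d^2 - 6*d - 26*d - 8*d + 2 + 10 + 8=-60*d^2 - 40*d + 20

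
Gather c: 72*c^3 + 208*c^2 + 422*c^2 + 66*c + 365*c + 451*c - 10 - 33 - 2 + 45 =72*c^3 + 630*c^2 + 882*c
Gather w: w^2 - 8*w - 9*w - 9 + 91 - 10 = w^2 - 17*w + 72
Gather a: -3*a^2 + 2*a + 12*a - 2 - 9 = -3*a^2 + 14*a - 11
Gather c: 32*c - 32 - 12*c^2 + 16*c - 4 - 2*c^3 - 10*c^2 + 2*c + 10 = -2*c^3 - 22*c^2 + 50*c - 26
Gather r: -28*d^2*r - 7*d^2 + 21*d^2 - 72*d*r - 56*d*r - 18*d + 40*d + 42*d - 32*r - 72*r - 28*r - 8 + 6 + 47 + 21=14*d^2 + 64*d + r*(-28*d^2 - 128*d - 132) + 66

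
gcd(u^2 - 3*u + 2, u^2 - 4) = u - 2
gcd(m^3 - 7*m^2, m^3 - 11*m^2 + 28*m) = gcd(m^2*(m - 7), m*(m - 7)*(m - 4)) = m^2 - 7*m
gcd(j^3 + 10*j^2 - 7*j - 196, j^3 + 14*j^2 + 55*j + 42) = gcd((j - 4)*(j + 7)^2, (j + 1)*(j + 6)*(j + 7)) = j + 7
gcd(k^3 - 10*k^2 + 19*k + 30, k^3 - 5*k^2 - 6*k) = k^2 - 5*k - 6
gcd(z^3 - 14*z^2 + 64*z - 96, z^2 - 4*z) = z - 4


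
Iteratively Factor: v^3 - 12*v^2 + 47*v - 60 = (v - 5)*(v^2 - 7*v + 12) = (v - 5)*(v - 4)*(v - 3)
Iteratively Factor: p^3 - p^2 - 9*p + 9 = (p + 3)*(p^2 - 4*p + 3) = (p - 1)*(p + 3)*(p - 3)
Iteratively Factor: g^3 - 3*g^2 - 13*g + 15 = (g + 3)*(g^2 - 6*g + 5) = (g - 5)*(g + 3)*(g - 1)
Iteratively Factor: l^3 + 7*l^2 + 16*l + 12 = (l + 2)*(l^2 + 5*l + 6) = (l + 2)^2*(l + 3)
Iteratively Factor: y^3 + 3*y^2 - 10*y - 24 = (y + 2)*(y^2 + y - 12) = (y - 3)*(y + 2)*(y + 4)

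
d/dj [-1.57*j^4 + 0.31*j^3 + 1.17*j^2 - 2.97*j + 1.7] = -6.28*j^3 + 0.93*j^2 + 2.34*j - 2.97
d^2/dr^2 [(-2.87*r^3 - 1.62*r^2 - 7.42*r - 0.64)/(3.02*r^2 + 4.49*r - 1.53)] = (5.6843418860808e-14*r^4 - 233.654202*r^3 + 38.3616660000001*r^2 - 298.089042*r - 141.25016)/(27.543608*r^6 + 122.851788*r^5 + 140.78787*r^4 - 33.960115*r^3 - 71.326305*r^2 + 31.531923*r - 3.581577)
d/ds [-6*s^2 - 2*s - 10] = -12*s - 2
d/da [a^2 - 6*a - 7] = 2*a - 6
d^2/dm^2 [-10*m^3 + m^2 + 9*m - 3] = 2 - 60*m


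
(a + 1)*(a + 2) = a^2 + 3*a + 2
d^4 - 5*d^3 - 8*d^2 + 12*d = d*(d - 6)*(d - 1)*(d + 2)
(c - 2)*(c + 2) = c^2 - 4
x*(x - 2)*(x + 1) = x^3 - x^2 - 2*x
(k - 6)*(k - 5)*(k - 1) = k^3 - 12*k^2 + 41*k - 30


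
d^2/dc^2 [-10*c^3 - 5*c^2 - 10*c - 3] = -60*c - 10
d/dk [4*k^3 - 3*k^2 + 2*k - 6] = 12*k^2 - 6*k + 2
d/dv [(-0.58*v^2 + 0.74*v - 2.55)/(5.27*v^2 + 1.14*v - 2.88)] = (-4.561*v^2 + 30.2178*v + 0.7758)/(27.7729*v^4 + 12.0156*v^3 - 29.0556*v^2 - 6.5664*v + 8.2944)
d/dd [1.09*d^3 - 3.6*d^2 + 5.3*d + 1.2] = 3.27*d^2 - 7.2*d + 5.3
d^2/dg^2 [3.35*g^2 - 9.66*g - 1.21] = 6.70000000000000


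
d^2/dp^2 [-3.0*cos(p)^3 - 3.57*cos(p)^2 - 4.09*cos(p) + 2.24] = 6.34*cos(p) + 7.14*cos(2*p) + 6.75*cos(3*p)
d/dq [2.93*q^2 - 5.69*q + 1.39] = 5.86*q - 5.69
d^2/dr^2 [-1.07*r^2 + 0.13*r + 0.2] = -2.14000000000000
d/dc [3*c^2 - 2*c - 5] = 6*c - 2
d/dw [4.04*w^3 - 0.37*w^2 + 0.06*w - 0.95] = 12.12*w^2 - 0.74*w + 0.06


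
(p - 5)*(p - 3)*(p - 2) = p^3 - 10*p^2 + 31*p - 30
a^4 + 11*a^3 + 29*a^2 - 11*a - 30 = (a - 1)*(a + 1)*(a + 5)*(a + 6)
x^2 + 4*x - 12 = (x - 2)*(x + 6)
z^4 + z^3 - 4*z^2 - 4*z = z*(z - 2)*(z + 1)*(z + 2)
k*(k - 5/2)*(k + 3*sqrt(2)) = k^3 - 5*k^2/2 + 3*sqrt(2)*k^2 - 15*sqrt(2)*k/2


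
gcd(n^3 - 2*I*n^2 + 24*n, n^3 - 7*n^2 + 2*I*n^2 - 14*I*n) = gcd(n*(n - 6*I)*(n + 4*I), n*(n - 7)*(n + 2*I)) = n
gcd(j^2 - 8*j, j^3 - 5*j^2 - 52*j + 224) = j - 8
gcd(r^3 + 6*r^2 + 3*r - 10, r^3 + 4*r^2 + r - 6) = r^2 + r - 2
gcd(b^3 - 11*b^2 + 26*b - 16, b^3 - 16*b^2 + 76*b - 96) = b^2 - 10*b + 16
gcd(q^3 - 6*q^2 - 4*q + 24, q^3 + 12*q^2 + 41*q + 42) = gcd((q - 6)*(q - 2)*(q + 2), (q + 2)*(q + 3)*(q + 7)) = q + 2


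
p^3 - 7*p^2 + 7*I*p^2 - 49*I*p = p*(p - 7)*(p + 7*I)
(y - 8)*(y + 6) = y^2 - 2*y - 48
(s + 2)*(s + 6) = s^2 + 8*s + 12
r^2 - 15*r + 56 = (r - 8)*(r - 7)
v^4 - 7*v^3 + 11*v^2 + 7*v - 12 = (v - 4)*(v - 3)*(v - 1)*(v + 1)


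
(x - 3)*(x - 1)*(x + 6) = x^3 + 2*x^2 - 21*x + 18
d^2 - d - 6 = (d - 3)*(d + 2)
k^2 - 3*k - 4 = (k - 4)*(k + 1)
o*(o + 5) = o^2 + 5*o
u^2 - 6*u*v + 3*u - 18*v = (u + 3)*(u - 6*v)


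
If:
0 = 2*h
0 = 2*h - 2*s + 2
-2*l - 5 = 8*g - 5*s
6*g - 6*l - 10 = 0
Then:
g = 1/3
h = 0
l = -4/3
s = 1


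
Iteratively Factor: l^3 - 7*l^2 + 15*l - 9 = (l - 1)*(l^2 - 6*l + 9) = (l - 3)*(l - 1)*(l - 3)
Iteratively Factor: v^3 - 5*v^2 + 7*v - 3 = (v - 1)*(v^2 - 4*v + 3) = (v - 1)^2*(v - 3)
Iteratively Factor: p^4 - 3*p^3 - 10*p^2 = (p - 5)*(p^3 + 2*p^2) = (p - 5)*(p + 2)*(p^2) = p*(p - 5)*(p + 2)*(p)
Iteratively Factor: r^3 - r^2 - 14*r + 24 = (r + 4)*(r^2 - 5*r + 6) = (r - 3)*(r + 4)*(r - 2)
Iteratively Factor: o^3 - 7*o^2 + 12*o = (o)*(o^2 - 7*o + 12) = o*(o - 4)*(o - 3)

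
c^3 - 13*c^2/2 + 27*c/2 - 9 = (c - 3)*(c - 2)*(c - 3/2)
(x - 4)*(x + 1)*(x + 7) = x^3 + 4*x^2 - 25*x - 28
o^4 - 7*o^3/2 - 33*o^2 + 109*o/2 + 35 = (o - 7)*(o - 2)*(o + 1/2)*(o + 5)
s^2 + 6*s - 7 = (s - 1)*(s + 7)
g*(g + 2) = g^2 + 2*g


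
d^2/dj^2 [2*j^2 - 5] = 4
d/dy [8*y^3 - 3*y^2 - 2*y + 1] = 24*y^2 - 6*y - 2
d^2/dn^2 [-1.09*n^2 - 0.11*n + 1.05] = -2.18000000000000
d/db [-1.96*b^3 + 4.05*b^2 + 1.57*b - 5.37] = -5.88*b^2 + 8.1*b + 1.57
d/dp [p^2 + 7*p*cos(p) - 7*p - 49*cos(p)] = -7*p*sin(p) + 2*p + 49*sin(p) + 7*cos(p) - 7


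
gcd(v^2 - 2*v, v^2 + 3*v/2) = v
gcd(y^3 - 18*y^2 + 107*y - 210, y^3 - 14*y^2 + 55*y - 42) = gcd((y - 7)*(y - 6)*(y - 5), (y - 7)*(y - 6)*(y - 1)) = y^2 - 13*y + 42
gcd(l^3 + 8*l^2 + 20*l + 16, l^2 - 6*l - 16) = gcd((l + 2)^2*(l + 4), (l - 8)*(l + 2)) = l + 2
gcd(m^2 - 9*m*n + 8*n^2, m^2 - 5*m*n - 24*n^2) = m - 8*n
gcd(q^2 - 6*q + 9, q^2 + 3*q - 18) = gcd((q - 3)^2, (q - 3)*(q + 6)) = q - 3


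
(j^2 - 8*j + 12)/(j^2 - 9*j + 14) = (j - 6)/(j - 7)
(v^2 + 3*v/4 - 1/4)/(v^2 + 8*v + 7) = (v - 1/4)/(v + 7)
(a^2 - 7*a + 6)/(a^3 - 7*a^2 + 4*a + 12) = (a - 1)/(a^2 - a - 2)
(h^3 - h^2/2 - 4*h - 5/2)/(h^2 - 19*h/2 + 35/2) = (h^2 + 2*h + 1)/(h - 7)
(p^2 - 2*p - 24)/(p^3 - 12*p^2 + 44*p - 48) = (p + 4)/(p^2 - 6*p + 8)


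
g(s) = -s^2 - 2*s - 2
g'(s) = -2*s - 2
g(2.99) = -16.92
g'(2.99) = -7.98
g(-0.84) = -1.03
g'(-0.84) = -0.32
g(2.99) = -16.92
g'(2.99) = -7.98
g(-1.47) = -1.22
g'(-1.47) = 0.94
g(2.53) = -13.46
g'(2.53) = -7.06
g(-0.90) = -1.01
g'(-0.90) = -0.20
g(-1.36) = -1.13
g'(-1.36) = 0.72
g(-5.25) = -19.06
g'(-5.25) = 8.50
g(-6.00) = -26.00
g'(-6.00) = 10.00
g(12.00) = -170.00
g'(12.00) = -26.00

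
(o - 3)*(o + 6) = o^2 + 3*o - 18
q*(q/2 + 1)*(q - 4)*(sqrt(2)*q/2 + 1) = sqrt(2)*q^4/4 - sqrt(2)*q^3/2 + q^3/2 - 2*sqrt(2)*q^2 - q^2 - 4*q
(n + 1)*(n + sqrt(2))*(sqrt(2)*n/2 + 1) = sqrt(2)*n^3/2 + sqrt(2)*n^2/2 + 2*n^2 + sqrt(2)*n + 2*n + sqrt(2)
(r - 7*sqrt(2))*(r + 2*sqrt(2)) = r^2 - 5*sqrt(2)*r - 28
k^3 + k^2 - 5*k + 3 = (k - 1)^2*(k + 3)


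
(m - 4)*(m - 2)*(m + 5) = m^3 - m^2 - 22*m + 40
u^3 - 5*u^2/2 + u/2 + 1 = (u - 2)*(u - 1)*(u + 1/2)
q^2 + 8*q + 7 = (q + 1)*(q + 7)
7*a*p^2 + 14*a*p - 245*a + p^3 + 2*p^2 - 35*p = (7*a + p)*(p - 5)*(p + 7)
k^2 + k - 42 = (k - 6)*(k + 7)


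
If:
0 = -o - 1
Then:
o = -1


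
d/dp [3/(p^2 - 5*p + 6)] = 3*(5 - 2*p)/(p^2 - 5*p + 6)^2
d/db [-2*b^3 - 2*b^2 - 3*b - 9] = -6*b^2 - 4*b - 3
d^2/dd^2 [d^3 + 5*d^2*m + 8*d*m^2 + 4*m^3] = 6*d + 10*m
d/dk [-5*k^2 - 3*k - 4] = -10*k - 3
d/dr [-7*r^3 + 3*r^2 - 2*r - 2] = -21*r^2 + 6*r - 2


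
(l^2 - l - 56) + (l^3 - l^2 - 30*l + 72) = l^3 - 31*l + 16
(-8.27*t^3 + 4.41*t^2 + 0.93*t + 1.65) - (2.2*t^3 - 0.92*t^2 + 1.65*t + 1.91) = -10.47*t^3 + 5.33*t^2 - 0.72*t - 0.26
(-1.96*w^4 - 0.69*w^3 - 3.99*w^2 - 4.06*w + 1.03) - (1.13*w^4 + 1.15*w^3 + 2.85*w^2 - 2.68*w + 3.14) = -3.09*w^4 - 1.84*w^3 - 6.84*w^2 - 1.38*w - 2.11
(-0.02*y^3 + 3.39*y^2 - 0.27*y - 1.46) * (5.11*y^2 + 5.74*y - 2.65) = -0.1022*y^5 + 17.2081*y^4 + 18.1319*y^3 - 17.9939*y^2 - 7.6649*y + 3.869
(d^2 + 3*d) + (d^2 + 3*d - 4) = 2*d^2 + 6*d - 4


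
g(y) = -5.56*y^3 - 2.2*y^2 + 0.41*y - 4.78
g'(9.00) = -1390.27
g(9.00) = -4232.53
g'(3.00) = -162.91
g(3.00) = -173.47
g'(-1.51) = -30.98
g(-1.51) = 8.73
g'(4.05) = -291.00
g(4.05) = -408.56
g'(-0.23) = 0.54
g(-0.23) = -4.92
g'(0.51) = -6.17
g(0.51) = -5.88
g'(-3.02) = -138.43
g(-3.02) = 127.06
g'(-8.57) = -1186.94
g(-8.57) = 3329.72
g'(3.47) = -215.70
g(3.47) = -262.15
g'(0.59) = -7.99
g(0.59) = -6.45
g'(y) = -16.68*y^2 - 4.4*y + 0.41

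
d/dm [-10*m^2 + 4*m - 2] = 4 - 20*m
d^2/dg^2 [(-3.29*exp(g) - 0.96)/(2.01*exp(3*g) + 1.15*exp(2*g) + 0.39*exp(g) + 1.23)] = (-53.167716*exp(6*g) - 57.720969*exp(5*g) - 18.444341*exp(4*g) + 100.632348*exp(3*g) + 47.991222*exp(2*g) + 6.863877*exp(g) - 4.516929)*exp(g)/(8.120601*exp(9*g) + 13.938345*exp(8*g) + 12.701592*exp(7*g) + 21.837754*exp(6*g) + 19.523358*exp(5*g) + 11.189952*exp(4*g) + 12.492036*exp(3*g) + 5.780754*exp(2*g) + 1.770093*exp(g) + 1.860867)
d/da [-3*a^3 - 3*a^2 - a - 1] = -9*a^2 - 6*a - 1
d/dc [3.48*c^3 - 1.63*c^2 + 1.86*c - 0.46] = 10.44*c^2 - 3.26*c + 1.86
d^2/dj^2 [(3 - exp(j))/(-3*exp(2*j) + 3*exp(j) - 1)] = (9*exp(4*j) - 99*exp(3*j) + 63*exp(2*j) + 12*exp(j) - 8)*exp(j)/(27*exp(6*j) - 81*exp(5*j) + 108*exp(4*j) - 81*exp(3*j) + 36*exp(2*j) - 9*exp(j) + 1)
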